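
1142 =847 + 295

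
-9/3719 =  -1+3710/3719 = - 0.00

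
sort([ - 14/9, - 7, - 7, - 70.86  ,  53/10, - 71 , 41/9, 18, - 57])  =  [ - 71, - 70.86, - 57, - 7, - 7, - 14/9, 41/9, 53/10,18 ] 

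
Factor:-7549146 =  - 2^1*3^3*11^1*71^1*179^1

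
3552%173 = 92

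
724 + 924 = 1648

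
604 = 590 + 14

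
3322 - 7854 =-4532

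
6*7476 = 44856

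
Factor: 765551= 73^1*10487^1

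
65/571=65/571 = 0.11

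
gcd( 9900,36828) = 396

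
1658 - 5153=-3495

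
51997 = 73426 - 21429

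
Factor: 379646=2^1*189823^1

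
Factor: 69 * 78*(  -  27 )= - 2^1 * 3^5*13^1*23^1 = -145314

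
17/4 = 17/4 = 4.25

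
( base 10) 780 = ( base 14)3da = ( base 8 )1414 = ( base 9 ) 1056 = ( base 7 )2163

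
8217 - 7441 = 776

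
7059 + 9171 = 16230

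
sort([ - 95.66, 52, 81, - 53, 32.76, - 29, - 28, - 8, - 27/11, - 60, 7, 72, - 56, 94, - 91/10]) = [ - 95.66 , - 60 , - 56 , - 53, - 29, - 28, - 91/10, - 8, - 27/11,7,32.76, 52, 72, 81, 94 ] 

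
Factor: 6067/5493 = 3^( - 1)*1831^(-1)*6067^1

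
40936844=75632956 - 34696112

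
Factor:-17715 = -3^1*5^1*1181^1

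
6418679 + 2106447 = 8525126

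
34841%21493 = 13348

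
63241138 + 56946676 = 120187814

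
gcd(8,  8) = 8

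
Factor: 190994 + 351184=542178=2^1*3^2*7^1 * 13^1*331^1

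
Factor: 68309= 83^1 * 823^1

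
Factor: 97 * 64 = 2^6*97^1 = 6208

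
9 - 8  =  1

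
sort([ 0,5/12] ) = [0,5/12 ]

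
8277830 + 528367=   8806197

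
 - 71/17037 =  - 1 + 16966/17037 = - 0.00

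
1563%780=3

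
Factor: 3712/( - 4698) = -2^6*3^(-4 ) =-64/81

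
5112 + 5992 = 11104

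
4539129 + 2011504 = 6550633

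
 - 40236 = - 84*479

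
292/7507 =292/7507= 0.04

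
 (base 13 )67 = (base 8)125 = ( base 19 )49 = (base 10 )85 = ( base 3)10011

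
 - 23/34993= -23/34993 = -0.00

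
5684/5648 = 1421/1412 = 1.01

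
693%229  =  6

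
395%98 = 3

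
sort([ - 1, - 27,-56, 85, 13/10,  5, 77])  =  [-56, - 27, -1 , 13/10,5,77,  85]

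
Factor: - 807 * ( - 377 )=304239=3^1 * 13^1 * 29^1 * 269^1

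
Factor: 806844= 2^2*3^1*71^1 * 947^1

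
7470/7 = 7470/7 = 1067.14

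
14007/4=14007/4=3501.75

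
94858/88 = 1077+41/44 = 1077.93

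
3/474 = 1/158 = 0.01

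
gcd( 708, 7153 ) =1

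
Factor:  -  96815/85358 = -2^ ( - 1)*5^1*7^(-2 )*13^( - 1)*17^2 = - 1445/1274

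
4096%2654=1442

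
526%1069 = 526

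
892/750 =1 + 71/375 = 1.19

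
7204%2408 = 2388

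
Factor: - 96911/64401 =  - 3^( - 1)*21467^( - 1)*96911^1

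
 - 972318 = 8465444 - 9437762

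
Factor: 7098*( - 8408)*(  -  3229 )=2^4*3^1*7^1 * 13^2 *1051^1 * 3229^1 = 192706668336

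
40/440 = 1/11 = 0.09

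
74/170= 37/85= 0.44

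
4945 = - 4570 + 9515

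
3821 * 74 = 282754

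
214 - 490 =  - 276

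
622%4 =2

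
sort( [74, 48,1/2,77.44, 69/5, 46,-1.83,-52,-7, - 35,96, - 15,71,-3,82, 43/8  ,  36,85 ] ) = [ - 52,-35, - 15, - 7,-3, - 1.83,1/2,43/8,69/5,36, 46, 48,71,74, 77.44, 82, 85,96] 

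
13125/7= 1875= 1875.00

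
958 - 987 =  - 29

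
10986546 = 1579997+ 9406549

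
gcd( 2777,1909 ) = 1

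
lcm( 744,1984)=5952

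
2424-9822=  - 7398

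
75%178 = 75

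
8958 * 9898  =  88666284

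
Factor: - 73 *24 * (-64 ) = 2^9 * 3^1*73^1 = 112128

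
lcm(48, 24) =48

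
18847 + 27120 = 45967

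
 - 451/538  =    -  1  +  87/538 = - 0.84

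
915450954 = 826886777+88564177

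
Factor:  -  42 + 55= 13^1 = 13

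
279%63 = 27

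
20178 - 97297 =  - 77119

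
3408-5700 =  - 2292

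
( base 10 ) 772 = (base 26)13I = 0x304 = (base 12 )544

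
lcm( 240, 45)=720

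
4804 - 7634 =  -  2830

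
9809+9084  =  18893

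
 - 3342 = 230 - 3572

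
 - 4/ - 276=1/69=0.01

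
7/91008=7/91008 = 0.00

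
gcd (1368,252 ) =36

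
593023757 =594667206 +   -  1643449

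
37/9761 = 37/9761 = 0.00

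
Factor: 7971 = 3^1*2657^1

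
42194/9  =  42194/9  =  4688.22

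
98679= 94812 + 3867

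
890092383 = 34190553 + 855901830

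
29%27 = 2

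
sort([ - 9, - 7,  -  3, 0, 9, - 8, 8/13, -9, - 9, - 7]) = [ - 9, - 9, - 9, - 8, - 7,-7, - 3, 0, 8/13, 9] 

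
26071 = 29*899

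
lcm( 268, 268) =268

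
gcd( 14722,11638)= 2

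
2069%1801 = 268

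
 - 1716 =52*(- 33)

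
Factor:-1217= - 1217^1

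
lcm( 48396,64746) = 4791204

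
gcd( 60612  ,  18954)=6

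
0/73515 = 0 = 0.00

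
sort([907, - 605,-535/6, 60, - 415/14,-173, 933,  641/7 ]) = [ - 605 , - 173,-535/6, - 415/14, 60, 641/7,907, 933 ] 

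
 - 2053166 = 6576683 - 8629849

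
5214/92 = 2607/46 =56.67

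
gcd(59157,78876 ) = 19719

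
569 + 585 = 1154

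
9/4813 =9/4813 = 0.00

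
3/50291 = 3/50291 =0.00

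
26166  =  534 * 49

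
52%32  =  20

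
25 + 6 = 31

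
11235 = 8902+2333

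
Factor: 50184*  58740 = 2947808160 = 2^5*3^3 * 5^1*11^1*17^1*41^1*89^1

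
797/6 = 797/6 = 132.83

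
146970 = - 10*( - 14697)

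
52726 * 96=5061696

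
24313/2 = 24313/2 =12156.50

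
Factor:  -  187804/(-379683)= 2^2*3^(  -  2 )*29^1*1619^1* 42187^(-1)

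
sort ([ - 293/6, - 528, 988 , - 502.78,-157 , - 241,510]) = [-528, - 502.78, - 241,  -  157,-293/6,510,988]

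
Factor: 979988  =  2^2*244997^1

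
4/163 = 4/163   =  0.02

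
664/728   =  83/91 = 0.91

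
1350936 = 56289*24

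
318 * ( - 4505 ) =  - 1432590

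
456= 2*228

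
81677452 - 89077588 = - 7400136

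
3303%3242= 61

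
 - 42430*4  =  -169720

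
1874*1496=2803504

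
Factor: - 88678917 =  -3^2*2459^1 * 4007^1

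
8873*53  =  470269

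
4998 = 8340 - 3342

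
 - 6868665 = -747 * 9195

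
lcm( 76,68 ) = 1292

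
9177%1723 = 562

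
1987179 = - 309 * ( - 6431)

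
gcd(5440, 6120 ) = 680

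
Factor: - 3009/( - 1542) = 2^(- 1)*  17^1*59^1 *257^ ( - 1) = 1003/514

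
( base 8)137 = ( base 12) 7b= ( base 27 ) 3e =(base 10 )95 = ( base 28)3B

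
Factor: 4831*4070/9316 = 2^( - 1)*5^1*11^1*17^( - 1 )*37^1*137^(  -  1 )*4831^1 =9831085/4658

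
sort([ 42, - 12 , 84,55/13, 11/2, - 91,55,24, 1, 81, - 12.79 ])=[ - 91, - 12.79, - 12,1,55/13 , 11/2, 24, 42,55,81,  84 ] 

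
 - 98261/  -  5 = 98261/5 = 19652.20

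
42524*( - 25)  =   -1063100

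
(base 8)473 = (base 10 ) 315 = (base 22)E7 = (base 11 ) 267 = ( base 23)DG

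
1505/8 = 188 + 1/8 = 188.12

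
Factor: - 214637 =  - 37^1*5801^1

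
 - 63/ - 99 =7/11= 0.64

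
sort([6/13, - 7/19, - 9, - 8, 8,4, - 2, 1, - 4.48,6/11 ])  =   [ - 9,-8, - 4.48,  -  2, - 7/19,6/13,  6/11 , 1, 4, 8]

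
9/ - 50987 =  - 9/50987=- 0.00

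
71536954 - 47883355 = 23653599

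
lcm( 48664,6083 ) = 48664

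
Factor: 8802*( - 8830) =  - 77721660 = - 2^2*3^3 * 5^1*163^1*883^1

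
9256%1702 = 746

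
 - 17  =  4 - 21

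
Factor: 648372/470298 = 142/103  =  2^1*71^1*103^( - 1 ) 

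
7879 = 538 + 7341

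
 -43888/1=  - 43888 = - 43888.00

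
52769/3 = 52769/3 = 17589.67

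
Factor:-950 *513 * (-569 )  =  277302150=2^1*3^3*5^2 * 19^2 * 569^1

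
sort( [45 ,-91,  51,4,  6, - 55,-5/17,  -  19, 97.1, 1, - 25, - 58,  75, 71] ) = [ - 91, - 58,-55, - 25,- 19,-5/17, 1, 4,  6, 45,51,71,75, 97.1 ]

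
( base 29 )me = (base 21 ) 1A1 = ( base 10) 652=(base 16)28c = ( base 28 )n8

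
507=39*13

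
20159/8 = 2519 + 7/8 = 2519.88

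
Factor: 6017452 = 2^2*7^1 * 19^1* 11311^1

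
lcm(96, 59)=5664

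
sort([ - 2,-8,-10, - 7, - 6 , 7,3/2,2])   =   [ -10, - 8,-7,-6 , - 2, 3/2, 2, 7 ] 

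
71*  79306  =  5630726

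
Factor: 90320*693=62591760 = 2^4*3^2*5^1*7^1*11^1*1129^1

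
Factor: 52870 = 2^1 * 5^1* 17^1*311^1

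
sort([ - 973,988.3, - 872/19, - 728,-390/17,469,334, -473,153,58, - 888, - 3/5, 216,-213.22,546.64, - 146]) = [ - 973, - 888, - 728, - 473, - 213.22,-146,-872/19, - 390/17,-3/5, 58, 153, 216,  334,469,546.64,988.3]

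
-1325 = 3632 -4957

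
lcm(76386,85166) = 7409442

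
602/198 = 301/99 = 3.04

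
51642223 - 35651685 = 15990538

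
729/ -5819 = - 1+5090/5819 = - 0.13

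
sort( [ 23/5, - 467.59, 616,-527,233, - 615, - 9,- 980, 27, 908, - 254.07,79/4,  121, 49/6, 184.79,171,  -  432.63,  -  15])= [-980, - 615, - 527, - 467.59  , - 432.63, - 254.07, - 15, - 9, 23/5,49/6, 79/4, 27, 121,171,184.79 , 233,616, 908 ] 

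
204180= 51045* 4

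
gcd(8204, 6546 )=2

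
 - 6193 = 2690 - 8883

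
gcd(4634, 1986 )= 662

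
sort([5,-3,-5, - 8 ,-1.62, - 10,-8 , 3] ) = [-10,-8 , - 8,-5, - 3, -1.62,3, 5]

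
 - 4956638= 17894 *( - 277)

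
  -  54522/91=- 600 + 6/7 = - 599.14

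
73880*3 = 221640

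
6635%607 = 565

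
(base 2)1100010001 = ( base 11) 654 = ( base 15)375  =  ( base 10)785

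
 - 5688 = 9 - 5697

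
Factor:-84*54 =-2^3*3^4*7^1 = - 4536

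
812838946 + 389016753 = 1201855699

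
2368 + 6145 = 8513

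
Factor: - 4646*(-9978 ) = 2^2*3^1*23^1* 101^1*1663^1 = 46357788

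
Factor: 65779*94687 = 7^1*9397^1 * 94687^1 = 6228416173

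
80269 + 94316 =174585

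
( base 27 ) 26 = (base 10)60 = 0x3c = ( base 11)55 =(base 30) 20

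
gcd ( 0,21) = 21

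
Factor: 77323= 77323^1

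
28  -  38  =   - 10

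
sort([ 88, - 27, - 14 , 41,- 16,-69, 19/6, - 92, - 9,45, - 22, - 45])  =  [ - 92, -69, - 45, - 27, -22, - 16  , - 14, - 9  ,  19/6,41, 45, 88]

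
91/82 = 91/82   =  1.11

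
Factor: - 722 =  - 2^1*19^2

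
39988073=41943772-1955699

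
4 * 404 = 1616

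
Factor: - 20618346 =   -  2^1*3^1 * 7^1*490913^1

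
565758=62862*9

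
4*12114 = 48456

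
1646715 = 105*15683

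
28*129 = 3612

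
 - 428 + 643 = 215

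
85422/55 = 85422/55 = 1553.13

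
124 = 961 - 837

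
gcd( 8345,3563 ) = 1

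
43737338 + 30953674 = 74691012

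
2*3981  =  7962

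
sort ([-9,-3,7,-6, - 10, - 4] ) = [ - 10 , - 9,-6,-4,-3,7 ]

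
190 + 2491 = 2681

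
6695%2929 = 837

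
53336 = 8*6667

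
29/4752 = 29/4752 = 0.01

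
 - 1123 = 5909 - 7032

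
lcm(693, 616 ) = 5544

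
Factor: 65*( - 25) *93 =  - 3^1*5^3*13^1*31^1 = -151125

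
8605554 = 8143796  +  461758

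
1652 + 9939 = 11591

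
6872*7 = 48104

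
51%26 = 25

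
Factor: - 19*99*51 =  - 3^3*11^1*17^1*19^1 =- 95931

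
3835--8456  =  12291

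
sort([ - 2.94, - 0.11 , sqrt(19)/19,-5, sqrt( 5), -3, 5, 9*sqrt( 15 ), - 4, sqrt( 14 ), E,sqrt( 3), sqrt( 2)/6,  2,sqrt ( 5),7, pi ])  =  [-5, - 4, - 3,-2.94, - 0.11, sqrt(19 ) /19, sqrt(2 ) /6,sqrt(3) , 2 , sqrt( 5 ), sqrt ( 5 ), E, pi, sqrt (14 ), 5,7 , 9*sqrt(15)] 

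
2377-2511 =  - 134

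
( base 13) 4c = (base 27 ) 2A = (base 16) 40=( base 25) 2e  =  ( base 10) 64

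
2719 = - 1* ( - 2719)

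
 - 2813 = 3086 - 5899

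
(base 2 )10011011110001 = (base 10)9969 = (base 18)1cdf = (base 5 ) 304334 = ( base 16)26F1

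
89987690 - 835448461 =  - 745460771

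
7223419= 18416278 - 11192859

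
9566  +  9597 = 19163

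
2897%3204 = 2897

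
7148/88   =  81 + 5/22  =  81.23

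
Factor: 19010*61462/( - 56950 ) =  - 2^1*5^( - 1 )*17^( - 1)*67^( - 1 )*79^1*389^1*1901^1 = -116839262/5695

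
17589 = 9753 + 7836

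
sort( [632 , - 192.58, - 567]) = [ - 567, - 192.58, 632]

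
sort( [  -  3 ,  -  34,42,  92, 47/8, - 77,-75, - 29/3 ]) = [ - 77,-75 , - 34,-29/3, - 3, 47/8,42, 92]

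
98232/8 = 12279= 12279.00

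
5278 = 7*754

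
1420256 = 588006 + 832250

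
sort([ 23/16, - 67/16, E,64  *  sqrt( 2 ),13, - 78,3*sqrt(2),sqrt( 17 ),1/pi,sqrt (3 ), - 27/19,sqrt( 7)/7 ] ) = [-78, - 67/16 , - 27/19,1/pi,sqrt(7)/7, 23/16, sqrt( 3 ),E, sqrt (17 ), 3*sqrt( 2),13,  64*sqrt( 2)]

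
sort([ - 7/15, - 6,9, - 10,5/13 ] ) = [ - 10, - 6, - 7/15, 5/13  ,  9]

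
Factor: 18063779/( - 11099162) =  - 2^ (-1 )*347^1*1279^( -1 )*4339^( - 1)*52057^1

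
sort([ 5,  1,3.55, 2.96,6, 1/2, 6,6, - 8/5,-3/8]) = [ - 8/5, - 3/8,1/2,1,2.96,3.55,5,6, 6,6 ]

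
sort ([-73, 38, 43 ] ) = [-73,  38,43]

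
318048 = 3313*96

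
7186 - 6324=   862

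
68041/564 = 120+361/564 = 120.64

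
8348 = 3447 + 4901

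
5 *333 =1665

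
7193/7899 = 7193/7899=0.91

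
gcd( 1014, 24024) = 78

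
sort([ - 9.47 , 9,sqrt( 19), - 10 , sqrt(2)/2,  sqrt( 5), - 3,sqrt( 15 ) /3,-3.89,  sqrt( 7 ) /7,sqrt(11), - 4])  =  [ - 10, - 9.47,  -  4,  -  3.89 , - 3, sqrt( 7)/7,sqrt(2 )/2, sqrt(15)/3,  sqrt(5),  sqrt( 11), sqrt( 19), 9] 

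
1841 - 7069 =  -5228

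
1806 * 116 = 209496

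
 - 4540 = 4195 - 8735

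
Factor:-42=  - 2^1 * 3^1*7^1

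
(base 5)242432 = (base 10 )9117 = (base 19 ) 164G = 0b10001110011101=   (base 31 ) 9F3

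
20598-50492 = -29894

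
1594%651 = 292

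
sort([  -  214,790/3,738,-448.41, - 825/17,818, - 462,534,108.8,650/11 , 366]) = [ - 462, - 448.41, - 214,-825/17,650/11,  108.8 , 790/3,366,534,  738,818 ]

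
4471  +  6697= 11168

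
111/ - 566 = -1 + 455/566 = - 0.20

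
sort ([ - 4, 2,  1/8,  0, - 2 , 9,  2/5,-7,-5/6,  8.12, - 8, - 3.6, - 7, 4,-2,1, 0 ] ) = [-8, - 7,-7, - 4, - 3.6,-2 ,- 2  , - 5/6,0, 0, 1/8,2/5,  1,  2,4,8.12,9 ]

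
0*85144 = 0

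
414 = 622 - 208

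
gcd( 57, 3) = 3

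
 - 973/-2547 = 973/2547 = 0.38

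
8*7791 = 62328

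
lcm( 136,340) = 680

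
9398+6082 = 15480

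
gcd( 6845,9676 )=1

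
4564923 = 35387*129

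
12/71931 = 4/23977 = 0.00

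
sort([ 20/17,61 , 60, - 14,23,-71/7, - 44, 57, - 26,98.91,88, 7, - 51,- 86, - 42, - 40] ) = [ - 86, - 51, - 44,-42, - 40, - 26, -14, - 71/7 , 20/17,7,23,57, 60, 61,88 , 98.91] 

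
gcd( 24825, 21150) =75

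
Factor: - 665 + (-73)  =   - 738 = -2^1*3^2 * 41^1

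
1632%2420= 1632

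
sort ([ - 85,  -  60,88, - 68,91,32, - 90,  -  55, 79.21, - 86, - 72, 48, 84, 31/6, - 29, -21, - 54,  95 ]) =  [ - 90,-86,-85,-72, - 68, - 60,-55, - 54, - 29, -21,31/6, 32, 48,79.21, 84,  88, 91,  95 ]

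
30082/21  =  1432  +  10/21= 1432.48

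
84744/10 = 42372/5 = 8474.40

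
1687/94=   1687/94=17.95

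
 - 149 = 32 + -181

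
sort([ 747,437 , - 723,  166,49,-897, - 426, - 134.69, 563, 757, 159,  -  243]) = [ - 897, - 723 , - 426, - 243 , - 134.69, 49,159 , 166,437,563,747,757 ] 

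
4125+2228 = 6353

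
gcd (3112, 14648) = 8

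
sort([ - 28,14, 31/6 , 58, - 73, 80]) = [ - 73, - 28,31/6,14 , 58,80] 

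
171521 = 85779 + 85742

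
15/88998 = 5/29666 = 0.00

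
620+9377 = 9997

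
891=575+316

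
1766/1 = 1766 = 1766.00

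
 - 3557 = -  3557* 1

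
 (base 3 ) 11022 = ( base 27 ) 48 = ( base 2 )1110100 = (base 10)116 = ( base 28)44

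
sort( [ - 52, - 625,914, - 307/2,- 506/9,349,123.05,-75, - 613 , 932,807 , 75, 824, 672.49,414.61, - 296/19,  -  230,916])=[ - 625, - 613, - 230 ,  -  307/2, - 75, - 506/9, -52,- 296/19,75, 123.05, 349,414.61,672.49, 807,824, 914, 916 , 932 ]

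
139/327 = 139/327= 0.43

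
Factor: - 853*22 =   -  18766 = - 2^1*11^1*853^1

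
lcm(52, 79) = 4108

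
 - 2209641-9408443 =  - 11618084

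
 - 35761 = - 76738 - -40977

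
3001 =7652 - 4651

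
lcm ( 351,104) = 2808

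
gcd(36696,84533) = 1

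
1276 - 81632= - 80356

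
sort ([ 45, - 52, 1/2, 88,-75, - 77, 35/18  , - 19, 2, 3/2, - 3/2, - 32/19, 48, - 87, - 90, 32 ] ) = [ - 90, - 87, - 77, - 75, - 52, - 19,-32/19, - 3/2,1/2,3/2,  35/18, 2, 32 , 45, 48, 88] 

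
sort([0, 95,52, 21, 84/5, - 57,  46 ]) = [ - 57, 0,84/5, 21, 46,  52, 95 ] 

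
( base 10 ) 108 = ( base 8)154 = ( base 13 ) 84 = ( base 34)36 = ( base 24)4C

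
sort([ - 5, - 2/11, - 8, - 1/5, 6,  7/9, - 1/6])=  [ - 8, - 5,-1/5, - 2/11,  -  1/6, 7/9 , 6 ] 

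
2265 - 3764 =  - 1499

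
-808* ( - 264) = 213312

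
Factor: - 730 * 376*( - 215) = 2^4*5^2*43^1*47^1*73^1= 59013200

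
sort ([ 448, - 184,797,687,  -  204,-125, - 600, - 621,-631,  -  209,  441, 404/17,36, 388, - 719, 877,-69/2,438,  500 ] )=[  -  719, - 631, - 621, - 600,  -  209,  -  204,-184, - 125, - 69/2,404/17, 36,  388, 438,  441,448,500, 687, 797,877 ]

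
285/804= 95/268 = 0.35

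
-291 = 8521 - 8812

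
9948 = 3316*3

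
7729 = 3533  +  4196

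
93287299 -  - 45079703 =138367002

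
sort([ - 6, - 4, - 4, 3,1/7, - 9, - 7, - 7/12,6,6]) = [-9, - 7, - 6, - 4,  -  4, - 7/12, 1/7,3, 6,6]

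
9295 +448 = 9743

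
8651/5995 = 8651/5995 =1.44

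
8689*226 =1963714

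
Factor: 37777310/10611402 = 18888655/5305701 = 3^( - 1) * 5^1 * 103^1*229^( - 1 ) * 7723^( - 1) *36677^1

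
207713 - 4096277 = - 3888564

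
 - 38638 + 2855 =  - 35783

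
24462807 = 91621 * 267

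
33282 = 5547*6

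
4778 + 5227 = 10005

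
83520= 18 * 4640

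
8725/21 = 8725/21= 415.48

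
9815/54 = 9815/54=181.76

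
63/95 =63/95 = 0.66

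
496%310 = 186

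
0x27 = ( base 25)1e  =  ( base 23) 1G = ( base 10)39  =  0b100111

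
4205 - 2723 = 1482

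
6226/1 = 6226=6226.00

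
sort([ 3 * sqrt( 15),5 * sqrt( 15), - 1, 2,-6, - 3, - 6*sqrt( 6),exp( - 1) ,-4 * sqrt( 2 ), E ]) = [ - 6*sqrt( 6) , -6, - 4*sqrt (2 ), - 3, - 1 , exp( - 1 ),2, E , 3*sqrt( 15 ) , 5*sqrt(15 )]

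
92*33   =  3036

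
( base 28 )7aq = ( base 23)ALL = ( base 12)342a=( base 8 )13242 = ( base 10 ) 5794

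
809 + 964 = 1773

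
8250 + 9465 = 17715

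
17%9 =8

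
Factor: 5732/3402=2866/1701 = 2^1*3^(-5 )*7^( - 1 )*1433^1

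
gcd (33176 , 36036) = 572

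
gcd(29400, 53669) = 7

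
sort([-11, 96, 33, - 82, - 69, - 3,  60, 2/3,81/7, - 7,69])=[ - 82, - 69, - 11,  -  7, - 3,2/3, 81/7, 33,60,69, 96]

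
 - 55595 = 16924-72519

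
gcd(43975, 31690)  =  5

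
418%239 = 179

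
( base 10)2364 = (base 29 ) 2nf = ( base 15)A79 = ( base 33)25L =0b100100111100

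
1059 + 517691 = 518750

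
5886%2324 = 1238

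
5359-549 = 4810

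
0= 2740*0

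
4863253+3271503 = 8134756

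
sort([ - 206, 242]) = [ - 206, 242 ] 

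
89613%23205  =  19998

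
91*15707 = 1429337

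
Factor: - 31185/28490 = - 2^(-1) * 3^4*37^( - 1)  =  - 81/74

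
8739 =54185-45446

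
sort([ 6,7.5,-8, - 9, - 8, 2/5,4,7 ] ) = [ - 9,- 8,  -  8, 2/5,  4,  6,7 , 7.5]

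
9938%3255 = 173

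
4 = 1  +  3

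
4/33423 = 4/33423 =0.00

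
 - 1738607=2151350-3889957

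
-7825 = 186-8011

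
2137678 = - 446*( - 4793)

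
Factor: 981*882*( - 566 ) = -2^2*3^4  *  7^2 * 109^1*283^1 = -489726972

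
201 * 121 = 24321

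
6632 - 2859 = 3773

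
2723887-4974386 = -2250499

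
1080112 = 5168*209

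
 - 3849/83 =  - 3849/83  =  - 46.37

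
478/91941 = 478/91941 = 0.01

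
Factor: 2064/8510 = 2^3*3^1*5^( - 1)* 23^( - 1 )*37^( - 1)*43^1 = 1032/4255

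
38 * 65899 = 2504162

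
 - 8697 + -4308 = - 13005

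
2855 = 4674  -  1819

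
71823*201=14436423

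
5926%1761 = 643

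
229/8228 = 229/8228= 0.03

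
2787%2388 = 399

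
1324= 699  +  625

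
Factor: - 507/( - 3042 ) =1/6=2^( - 1)*3^ (  -  1)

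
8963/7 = 8963/7 = 1280.43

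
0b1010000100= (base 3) 212212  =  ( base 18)1HE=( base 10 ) 644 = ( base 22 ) 176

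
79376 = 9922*8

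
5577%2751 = 75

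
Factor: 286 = 2^1*11^1*13^1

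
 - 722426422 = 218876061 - 941302483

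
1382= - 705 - -2087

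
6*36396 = 218376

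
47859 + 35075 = 82934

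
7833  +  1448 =9281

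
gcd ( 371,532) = 7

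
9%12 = 9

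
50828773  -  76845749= - 26016976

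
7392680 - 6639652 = 753028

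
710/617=710/617 = 1.15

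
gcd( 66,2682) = 6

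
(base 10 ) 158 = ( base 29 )5D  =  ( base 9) 185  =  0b10011110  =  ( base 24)6E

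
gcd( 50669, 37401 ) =1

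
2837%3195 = 2837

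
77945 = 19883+58062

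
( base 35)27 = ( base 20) 3H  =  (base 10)77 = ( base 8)115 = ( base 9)85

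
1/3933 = 1/3933 = 0.00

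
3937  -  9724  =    -  5787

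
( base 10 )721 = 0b1011010001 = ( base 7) 2050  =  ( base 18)241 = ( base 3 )222201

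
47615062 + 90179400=137794462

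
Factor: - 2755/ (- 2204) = 5/4 = 2^ (-2)*5^1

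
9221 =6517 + 2704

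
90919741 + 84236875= 175156616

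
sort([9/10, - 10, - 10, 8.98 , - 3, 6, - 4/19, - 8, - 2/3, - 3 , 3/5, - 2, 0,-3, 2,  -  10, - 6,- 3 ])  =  [ - 10,  -  10, - 10, - 8, - 6, - 3, - 3, - 3, - 3 , - 2, - 2/3,- 4/19,0,3/5,9/10,2, 6,  8.98]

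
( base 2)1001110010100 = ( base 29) 5RO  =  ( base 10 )5012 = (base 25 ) 80c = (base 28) 6B0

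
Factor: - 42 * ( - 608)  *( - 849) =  - 2^6*3^2*7^1*19^1 * 283^1 = - 21680064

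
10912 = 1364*8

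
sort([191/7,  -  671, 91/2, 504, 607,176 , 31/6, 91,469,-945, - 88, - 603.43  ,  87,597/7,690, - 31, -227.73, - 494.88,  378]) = [- 945, - 671  ,- 603.43,-494.88, - 227.73,-88, - 31,31/6, 191/7, 91/2 , 597/7 , 87,91,176,  378, 469, 504, 607,690]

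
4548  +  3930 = 8478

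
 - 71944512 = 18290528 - 90235040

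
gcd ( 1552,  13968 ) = 1552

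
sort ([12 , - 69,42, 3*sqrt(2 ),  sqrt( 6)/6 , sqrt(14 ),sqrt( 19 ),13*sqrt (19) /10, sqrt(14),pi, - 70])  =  [-70, - 69, sqrt(6 ) /6, pi, sqrt( 14 )  ,  sqrt( 14 ), 3*sqrt( 2), sqrt( 19 ), 13*sqrt( 19) /10, 12,  42 ]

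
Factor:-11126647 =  - 7^1*19^1*269^1*311^1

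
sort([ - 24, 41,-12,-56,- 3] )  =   [ - 56, - 24,-12,-3,  41 ] 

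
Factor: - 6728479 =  - 241^1*27919^1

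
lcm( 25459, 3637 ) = 25459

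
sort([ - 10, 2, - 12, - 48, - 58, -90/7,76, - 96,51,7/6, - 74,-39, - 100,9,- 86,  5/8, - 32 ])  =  [ - 100, - 96, - 86 , -74, - 58, - 48, - 39, - 32, - 90/7,- 12, - 10, 5/8,7/6,  2, 9,  51,76] 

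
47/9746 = 47/9746 = 0.00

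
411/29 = 14 + 5/29= 14.17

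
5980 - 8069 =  - 2089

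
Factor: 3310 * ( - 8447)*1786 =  - 2^2*5^1*19^1*47^1 * 331^1*8447^1 = - 49935792020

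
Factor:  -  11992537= - 263^1*45599^1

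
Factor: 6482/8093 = 2^1*7^1 * 463^1*8093^( - 1) 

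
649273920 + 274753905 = 924027825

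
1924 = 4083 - 2159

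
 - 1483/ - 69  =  1483/69 = 21.49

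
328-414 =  -86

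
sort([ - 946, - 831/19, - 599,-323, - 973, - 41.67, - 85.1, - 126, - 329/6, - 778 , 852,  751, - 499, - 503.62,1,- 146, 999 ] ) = [-973,-946, - 778,-599, - 503.62,-499, - 323, - 146,-126, - 85.1,  -  329/6, - 831/19 ,-41.67, 1,751, 852,999 ] 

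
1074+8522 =9596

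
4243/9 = 471  +  4/9 = 471.44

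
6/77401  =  6/77401=0.00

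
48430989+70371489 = 118802478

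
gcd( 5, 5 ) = 5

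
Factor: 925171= 13^1*71167^1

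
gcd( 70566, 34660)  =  2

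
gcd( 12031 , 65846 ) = 1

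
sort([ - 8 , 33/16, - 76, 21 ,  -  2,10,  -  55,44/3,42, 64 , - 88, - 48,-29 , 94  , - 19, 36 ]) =[ - 88,  -  76,-55, -48  , - 29 , - 19, - 8,  -  2, 33/16,10,44/3,  21, 36, 42,64, 94 ] 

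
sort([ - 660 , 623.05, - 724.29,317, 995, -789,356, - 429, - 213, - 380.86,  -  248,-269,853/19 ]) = [ - 789,-724.29, - 660, - 429, - 380.86, - 269,-248, - 213,  853/19,  317 , 356,623.05,995 ]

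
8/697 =8/697 = 0.01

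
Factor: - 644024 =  - 2^3*19^2 * 223^1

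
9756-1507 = 8249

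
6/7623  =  2/2541 =0.00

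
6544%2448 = 1648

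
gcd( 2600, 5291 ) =13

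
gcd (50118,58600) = 2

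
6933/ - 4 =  - 1734+3/4= -1733.25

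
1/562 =1/562 = 0.00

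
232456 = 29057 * 8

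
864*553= 477792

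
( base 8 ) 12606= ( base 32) 5c6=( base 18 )H02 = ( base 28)70M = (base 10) 5510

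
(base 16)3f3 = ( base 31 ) 11j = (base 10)1011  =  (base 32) VJ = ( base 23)1km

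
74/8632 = 37/4316 = 0.01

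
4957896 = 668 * 7422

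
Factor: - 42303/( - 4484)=717/76 = 2^ ( - 2)*3^1*19^(-1)*239^1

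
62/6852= 31/3426 = 0.01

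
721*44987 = 32435627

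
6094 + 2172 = 8266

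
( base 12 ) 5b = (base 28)2f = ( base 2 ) 1000111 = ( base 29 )2d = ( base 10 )71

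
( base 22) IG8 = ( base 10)9072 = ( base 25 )ecm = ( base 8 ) 21560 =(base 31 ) 9dk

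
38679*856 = 33109224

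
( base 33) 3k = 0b1110111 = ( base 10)119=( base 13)92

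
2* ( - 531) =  - 1062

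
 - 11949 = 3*( - 3983)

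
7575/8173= 7575/8173 = 0.93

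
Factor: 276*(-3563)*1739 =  - 2^2*3^1*7^1*23^1*37^1*47^1*509^1 = - 1710111732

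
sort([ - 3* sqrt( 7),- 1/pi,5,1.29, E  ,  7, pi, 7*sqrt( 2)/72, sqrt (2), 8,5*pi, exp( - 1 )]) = [  -  3*sqrt(7 ),-1/pi , 7*sqrt( 2 )/72,exp(-1), 1.29,sqrt(2 ),E,  pi,  5,7,8,5*pi]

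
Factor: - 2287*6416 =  - 14673392 = -2^4*401^1 * 2287^1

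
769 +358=1127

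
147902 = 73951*2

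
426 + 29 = 455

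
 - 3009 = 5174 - 8183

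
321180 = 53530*6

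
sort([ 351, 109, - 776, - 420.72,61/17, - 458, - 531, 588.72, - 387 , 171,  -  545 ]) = [ - 776, - 545 , - 531,  -  458,- 420.72, - 387, 61/17,109,171,351,588.72]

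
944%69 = 47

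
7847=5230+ 2617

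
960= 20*48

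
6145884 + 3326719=9472603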